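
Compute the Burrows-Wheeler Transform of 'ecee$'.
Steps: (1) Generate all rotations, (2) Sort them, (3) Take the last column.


Rotations (sorted):
  0: $ecee -> last char: e
  1: cee$e -> last char: e
  2: e$ece -> last char: e
  3: ecee$ -> last char: $
  4: ee$ec -> last char: c


BWT = eee$c


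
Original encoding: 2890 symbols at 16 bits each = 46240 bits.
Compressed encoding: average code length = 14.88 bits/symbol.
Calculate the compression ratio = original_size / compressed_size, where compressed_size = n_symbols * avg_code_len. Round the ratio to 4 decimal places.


original_size = n_symbols * orig_bits = 2890 * 16 = 46240 bits
compressed_size = n_symbols * avg_code_len = 2890 * 14.88 = 43003.2 bits
ratio = original_size / compressed_size = 46240 / 43003.2 = 1.0753

Compression ratio = 1.0753


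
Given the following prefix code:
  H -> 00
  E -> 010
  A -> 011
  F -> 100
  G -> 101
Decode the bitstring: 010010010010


Decoding step by step:
Bits 010 -> E
Bits 010 -> E
Bits 010 -> E
Bits 010 -> E


Decoded message: EEEE


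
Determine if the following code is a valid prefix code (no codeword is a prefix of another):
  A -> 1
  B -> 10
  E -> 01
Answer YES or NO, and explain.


Checking each pair (does one codeword prefix another?):
  A='1' vs B='10': prefix -- VIOLATION

NO -- this is NOT a valid prefix code. A (1) is a prefix of B (10).


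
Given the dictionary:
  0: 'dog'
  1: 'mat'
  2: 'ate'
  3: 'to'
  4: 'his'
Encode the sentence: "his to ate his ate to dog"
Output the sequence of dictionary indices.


Look up each word in the dictionary:
  'his' -> 4
  'to' -> 3
  'ate' -> 2
  'his' -> 4
  'ate' -> 2
  'to' -> 3
  'dog' -> 0

Encoded: [4, 3, 2, 4, 2, 3, 0]


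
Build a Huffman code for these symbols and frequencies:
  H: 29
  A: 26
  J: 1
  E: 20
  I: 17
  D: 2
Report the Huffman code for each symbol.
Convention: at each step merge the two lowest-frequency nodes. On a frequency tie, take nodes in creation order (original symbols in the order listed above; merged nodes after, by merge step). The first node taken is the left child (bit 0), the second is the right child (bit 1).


Huffman tree construction:
Step 1: Merge J(1) + D(2) = 3
Step 2: Merge (J+D)(3) + I(17) = 20
Step 3: Merge E(20) + ((J+D)+I)(20) = 40
Step 4: Merge A(26) + H(29) = 55
Step 5: Merge (E+((J+D)+I))(40) + (A+H)(55) = 95
Read each symbol's code off the tree from the root (left child = 0, right child = 1).

Codes:
  H: 11 (length 2)
  A: 10 (length 2)
  J: 0100 (length 4)
  E: 00 (length 2)
  I: 011 (length 3)
  D: 0101 (length 4)
Average code length: 213/95 = 2.2421 bits/symbol


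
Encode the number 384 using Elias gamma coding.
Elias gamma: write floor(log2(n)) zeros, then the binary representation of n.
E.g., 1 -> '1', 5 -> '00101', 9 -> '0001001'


num_bits = floor(log2(384)) + 1 = 9
leading_zeros = num_bits - 1 = 8
binary(384) = 110000000

Elias gamma(384) = '00000000' + '110000000' = 00000000110000000 (17 bits)


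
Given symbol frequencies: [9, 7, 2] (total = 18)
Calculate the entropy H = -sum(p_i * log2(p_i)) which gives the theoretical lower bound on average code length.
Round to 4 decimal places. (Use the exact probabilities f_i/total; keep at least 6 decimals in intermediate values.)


Per-symbol terms -p_i * log2(p_i) with p_i = f_i/18:
  p = 9/18 = 0.500000: log2(p) = -1.000000, -p*log2(p) = 0.500000
  p = 7/18 = 0.388889: log2(p) = -1.362570, -p*log2(p) = 0.529888
  p = 2/18 = 0.111111: log2(p) = -3.169925, -p*log2(p) = 0.352214
H = 0.500000 + 0.529888 + 0.352214 = 1.382102

H = 1.3821 bits/symbol


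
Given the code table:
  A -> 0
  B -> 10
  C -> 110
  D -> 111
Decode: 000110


Decoding:
0 -> A
0 -> A
0 -> A
110 -> C


Result: AAAC


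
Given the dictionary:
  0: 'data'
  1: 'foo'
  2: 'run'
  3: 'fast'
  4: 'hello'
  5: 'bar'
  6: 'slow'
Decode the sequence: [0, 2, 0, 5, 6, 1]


Look up each index in the dictionary:
  0 -> 'data'
  2 -> 'run'
  0 -> 'data'
  5 -> 'bar'
  6 -> 'slow'
  1 -> 'foo'

Decoded: "data run data bar slow foo"


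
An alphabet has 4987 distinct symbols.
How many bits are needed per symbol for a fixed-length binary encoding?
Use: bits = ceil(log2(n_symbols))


log2(4987) = 12.284
Bracket: 2^12 = 4096 < 4987 <= 2^13 = 8192
So ceil(log2(4987)) = 13

bits = ceil(log2(4987)) = ceil(12.284) = 13 bits


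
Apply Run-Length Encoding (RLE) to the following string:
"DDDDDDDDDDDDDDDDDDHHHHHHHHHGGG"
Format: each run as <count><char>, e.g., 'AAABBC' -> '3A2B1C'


Scanning runs left to right:
  i=0: run of 'D' x 18 -> '18D'
  i=18: run of 'H' x 9 -> '9H'
  i=27: run of 'G' x 3 -> '3G'

RLE = 18D9H3G


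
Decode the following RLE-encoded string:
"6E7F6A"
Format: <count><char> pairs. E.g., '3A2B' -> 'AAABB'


Expanding each <count><char> pair:
  6E -> 'EEEEEE'
  7F -> 'FFFFFFF'
  6A -> 'AAAAAA'

Decoded = EEEEEEFFFFFFFAAAAAA


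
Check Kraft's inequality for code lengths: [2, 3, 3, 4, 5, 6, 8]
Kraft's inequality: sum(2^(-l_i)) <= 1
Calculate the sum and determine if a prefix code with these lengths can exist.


Sum = 2^(-2) + 2^(-3) + 2^(-3) + 2^(-4) + 2^(-5) + 2^(-6) + 2^(-8)
    = 0.25 + 0.125 + 0.125 + 0.0625 + 0.03125 + 0.015625 + 0.00390625
    = 157/256 = 0.61328125
Since 0.61328125 <= 1, Kraft's inequality IS satisfied.
A prefix code with these lengths CAN exist.

Kraft sum = 0.61328125. Satisfied.


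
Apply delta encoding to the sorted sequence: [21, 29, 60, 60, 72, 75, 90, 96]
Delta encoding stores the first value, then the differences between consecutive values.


First value: 21
Deltas:
  29 - 21 = 8
  60 - 29 = 31
  60 - 60 = 0
  72 - 60 = 12
  75 - 72 = 3
  90 - 75 = 15
  96 - 90 = 6


Delta encoded: [21, 8, 31, 0, 12, 3, 15, 6]


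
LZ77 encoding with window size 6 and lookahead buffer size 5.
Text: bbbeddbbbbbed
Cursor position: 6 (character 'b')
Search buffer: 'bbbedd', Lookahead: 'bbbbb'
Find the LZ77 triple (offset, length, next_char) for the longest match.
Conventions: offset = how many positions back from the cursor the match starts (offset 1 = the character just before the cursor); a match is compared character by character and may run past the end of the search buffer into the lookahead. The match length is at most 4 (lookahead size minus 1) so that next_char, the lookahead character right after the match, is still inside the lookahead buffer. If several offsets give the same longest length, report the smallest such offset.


Try each offset into the search buffer:
  offset=1 (pos 5, char 'd'): match length 0
  offset=2 (pos 4, char 'd'): match length 0
  offset=3 (pos 3, char 'e'): match length 0
  offset=4 (pos 2, char 'b'): match length 1
  offset=5 (pos 1, char 'b'): match length 2
  offset=6 (pos 0, char 'b'): match length 3
Longest match has length 3 at offset 6.
next_char = character at position 6 + 3 = 9 -> 'b'

Best match: offset=6, length=3 (matching 'bbb' starting at position 0)
LZ77 triple: (6, 3, 'b')


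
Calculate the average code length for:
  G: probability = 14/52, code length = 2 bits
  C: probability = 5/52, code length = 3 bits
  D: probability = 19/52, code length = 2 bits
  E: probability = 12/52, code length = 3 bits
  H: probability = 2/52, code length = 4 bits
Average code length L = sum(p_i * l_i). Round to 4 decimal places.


Weighted contributions p_i * l_i:
  G: (14/52) * 2 = 28/52
  C: (5/52) * 3 = 15/52
  D: (19/52) * 2 = 38/52
  E: (12/52) * 3 = 36/52
  H: (2/52) * 4 = 8/52
Sum = (28 + 15 + 38 + 36 + 8)/52 = 125/52

L = 125/52 = 2.4038 bits/symbol


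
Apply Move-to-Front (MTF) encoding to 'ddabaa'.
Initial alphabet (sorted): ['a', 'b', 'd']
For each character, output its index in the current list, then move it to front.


MTF encoding:
'd': index 2 in ['a', 'b', 'd'] -> ['d', 'a', 'b']
'd': index 0 in ['d', 'a', 'b'] -> ['d', 'a', 'b']
'a': index 1 in ['d', 'a', 'b'] -> ['a', 'd', 'b']
'b': index 2 in ['a', 'd', 'b'] -> ['b', 'a', 'd']
'a': index 1 in ['b', 'a', 'd'] -> ['a', 'b', 'd']
'a': index 0 in ['a', 'b', 'd'] -> ['a', 'b', 'd']


Output: [2, 0, 1, 2, 1, 0]


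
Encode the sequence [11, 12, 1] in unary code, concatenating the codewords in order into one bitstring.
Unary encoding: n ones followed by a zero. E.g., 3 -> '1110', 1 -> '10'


Encode each number as n ones followed by a terminating 0:
  11 -> 111111111110 (12 bits)
  12 -> 1111111111110 (13 bits)
  1 -> 10 (2 bits)
Total length = 12 + 13 + 2 = 27 bits.

Unary([11, 12, 1]) = 111111111110111111111111010 (27 bits)


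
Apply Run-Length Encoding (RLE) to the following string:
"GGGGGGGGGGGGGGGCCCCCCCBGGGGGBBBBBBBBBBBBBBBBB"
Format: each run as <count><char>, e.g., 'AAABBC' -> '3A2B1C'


Scanning runs left to right:
  i=0: run of 'G' x 15 -> '15G'
  i=15: run of 'C' x 7 -> '7C'
  i=22: run of 'B' x 1 -> '1B'
  i=23: run of 'G' x 5 -> '5G'
  i=28: run of 'B' x 17 -> '17B'

RLE = 15G7C1B5G17B


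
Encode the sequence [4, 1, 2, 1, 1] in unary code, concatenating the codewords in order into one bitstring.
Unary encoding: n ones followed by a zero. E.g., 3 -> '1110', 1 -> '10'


Encode each number as n ones followed by a terminating 0:
  4 -> 11110 (5 bits)
  1 -> 10 (2 bits)
  2 -> 110 (3 bits)
  1 -> 10 (2 bits)
  1 -> 10 (2 bits)
Total length = 5 + 2 + 3 + 2 + 2 = 14 bits.

Unary([4, 1, 2, 1, 1]) = 11110101101010 (14 bits)


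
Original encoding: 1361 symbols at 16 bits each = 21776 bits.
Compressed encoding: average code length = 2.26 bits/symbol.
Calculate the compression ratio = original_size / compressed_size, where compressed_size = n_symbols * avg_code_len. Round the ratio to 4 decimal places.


original_size = n_symbols * orig_bits = 1361 * 16 = 21776 bits
compressed_size = n_symbols * avg_code_len = 1361 * 2.26 = 3075.86 bits
ratio = original_size / compressed_size = 21776 / 3075.86 = 7.0796

Compression ratio = 7.0796


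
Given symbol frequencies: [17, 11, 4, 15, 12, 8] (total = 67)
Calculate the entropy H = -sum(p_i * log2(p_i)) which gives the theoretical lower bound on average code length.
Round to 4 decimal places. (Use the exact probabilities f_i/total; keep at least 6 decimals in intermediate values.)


Per-symbol terms -p_i * log2(p_i) with p_i = f_i/67:
  p = 17/67 = 0.253731: log2(p) = -1.978626, -p*log2(p) = 0.502040
  p = 11/67 = 0.164179: log2(p) = -2.606658, -p*log2(p) = 0.427959
  p = 4/67 = 0.059701: log2(p) = -4.066089, -p*log2(p) = 0.242752
  p = 15/67 = 0.223881: log2(p) = -2.159199, -p*log2(p) = 0.483403
  p = 12/67 = 0.179104: log2(p) = -2.481127, -p*log2(p) = 0.444381
  p = 8/67 = 0.119403: log2(p) = -3.066089, -p*log2(p) = 0.366100
H = 0.502040 + 0.427959 + 0.242752 + 0.483403 + 0.444381 + 0.366100 = 2.466635

H = 2.4666 bits/symbol


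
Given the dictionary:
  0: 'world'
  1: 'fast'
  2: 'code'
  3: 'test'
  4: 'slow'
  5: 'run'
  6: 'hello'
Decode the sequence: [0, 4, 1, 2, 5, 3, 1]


Look up each index in the dictionary:
  0 -> 'world'
  4 -> 'slow'
  1 -> 'fast'
  2 -> 'code'
  5 -> 'run'
  3 -> 'test'
  1 -> 'fast'

Decoded: "world slow fast code run test fast"


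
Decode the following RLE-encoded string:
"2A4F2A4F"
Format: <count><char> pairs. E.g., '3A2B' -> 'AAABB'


Expanding each <count><char> pair:
  2A -> 'AA'
  4F -> 'FFFF'
  2A -> 'AA'
  4F -> 'FFFF'

Decoded = AAFFFFAAFFFF


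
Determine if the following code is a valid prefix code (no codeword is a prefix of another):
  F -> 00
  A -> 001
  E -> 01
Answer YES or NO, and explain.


Checking each pair (does one codeword prefix another?):
  F='00' vs A='001': prefix -- VIOLATION

NO -- this is NOT a valid prefix code. F (00) is a prefix of A (001).


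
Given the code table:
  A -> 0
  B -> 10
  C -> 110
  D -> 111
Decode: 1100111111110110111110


Decoding:
110 -> C
0 -> A
111 -> D
111 -> D
110 -> C
110 -> C
111 -> D
110 -> C


Result: CADDCCDC


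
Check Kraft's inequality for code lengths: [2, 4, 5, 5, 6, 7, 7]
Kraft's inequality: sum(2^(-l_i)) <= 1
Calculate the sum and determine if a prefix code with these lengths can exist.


Sum = 2^(-2) + 2^(-4) + 2^(-5) + 2^(-5) + 2^(-6) + 2^(-7) + 2^(-7)
    = 0.25 + 0.0625 + 0.03125 + 0.03125 + 0.015625 + 0.0078125 + 0.0078125
    = 52/128 = 0.40625
Since 0.40625 <= 1, Kraft's inequality IS satisfied.
A prefix code with these lengths CAN exist.

Kraft sum = 0.40625. Satisfied.


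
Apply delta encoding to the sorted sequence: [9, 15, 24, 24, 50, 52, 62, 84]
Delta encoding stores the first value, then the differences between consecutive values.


First value: 9
Deltas:
  15 - 9 = 6
  24 - 15 = 9
  24 - 24 = 0
  50 - 24 = 26
  52 - 50 = 2
  62 - 52 = 10
  84 - 62 = 22


Delta encoded: [9, 6, 9, 0, 26, 2, 10, 22]


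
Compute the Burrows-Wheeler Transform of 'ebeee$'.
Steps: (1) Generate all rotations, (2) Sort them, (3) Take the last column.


Rotations (sorted):
  0: $ebeee -> last char: e
  1: beee$e -> last char: e
  2: e$ebee -> last char: e
  3: ebeee$ -> last char: $
  4: ee$ebe -> last char: e
  5: eee$eb -> last char: b


BWT = eee$eb


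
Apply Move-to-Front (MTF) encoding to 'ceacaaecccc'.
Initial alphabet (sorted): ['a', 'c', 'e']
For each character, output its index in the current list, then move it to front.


MTF encoding:
'c': index 1 in ['a', 'c', 'e'] -> ['c', 'a', 'e']
'e': index 2 in ['c', 'a', 'e'] -> ['e', 'c', 'a']
'a': index 2 in ['e', 'c', 'a'] -> ['a', 'e', 'c']
'c': index 2 in ['a', 'e', 'c'] -> ['c', 'a', 'e']
'a': index 1 in ['c', 'a', 'e'] -> ['a', 'c', 'e']
'a': index 0 in ['a', 'c', 'e'] -> ['a', 'c', 'e']
'e': index 2 in ['a', 'c', 'e'] -> ['e', 'a', 'c']
'c': index 2 in ['e', 'a', 'c'] -> ['c', 'e', 'a']
'c': index 0 in ['c', 'e', 'a'] -> ['c', 'e', 'a']
'c': index 0 in ['c', 'e', 'a'] -> ['c', 'e', 'a']
'c': index 0 in ['c', 'e', 'a'] -> ['c', 'e', 'a']


Output: [1, 2, 2, 2, 1, 0, 2, 2, 0, 0, 0]


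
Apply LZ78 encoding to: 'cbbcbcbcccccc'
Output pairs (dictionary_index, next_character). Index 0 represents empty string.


LZ78 encoding steps:
Dictionary: {0: ''}
Step 1: w='' (idx 0), next='c' -> output (0, 'c'), add 'c' as idx 1
Step 2: w='' (idx 0), next='b' -> output (0, 'b'), add 'b' as idx 2
Step 3: w='b' (idx 2), next='c' -> output (2, 'c'), add 'bc' as idx 3
Step 4: w='bc' (idx 3), next='b' -> output (3, 'b'), add 'bcb' as idx 4
Step 5: w='c' (idx 1), next='c' -> output (1, 'c'), add 'cc' as idx 5
Step 6: w='cc' (idx 5), next='c' -> output (5, 'c'), add 'ccc' as idx 6
Step 7: w='c' (idx 1), end of input -> output (1, '')


Encoded: [(0, 'c'), (0, 'b'), (2, 'c'), (3, 'b'), (1, 'c'), (5, 'c'), (1, '')]


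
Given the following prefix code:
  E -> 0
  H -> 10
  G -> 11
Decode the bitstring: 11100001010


Decoding step by step:
Bits 11 -> G
Bits 10 -> H
Bits 0 -> E
Bits 0 -> E
Bits 0 -> E
Bits 10 -> H
Bits 10 -> H


Decoded message: GHEEEHH


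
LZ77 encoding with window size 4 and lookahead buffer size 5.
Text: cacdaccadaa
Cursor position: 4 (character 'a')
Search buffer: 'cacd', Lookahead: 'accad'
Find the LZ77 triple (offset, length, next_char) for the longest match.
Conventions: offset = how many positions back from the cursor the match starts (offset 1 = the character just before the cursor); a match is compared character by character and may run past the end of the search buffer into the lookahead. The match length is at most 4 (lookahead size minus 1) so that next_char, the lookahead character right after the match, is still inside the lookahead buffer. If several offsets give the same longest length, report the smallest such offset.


Try each offset into the search buffer:
  offset=1 (pos 3, char 'd'): match length 0
  offset=2 (pos 2, char 'c'): match length 0
  offset=3 (pos 1, char 'a'): match length 2
  offset=4 (pos 0, char 'c'): match length 0
Longest match has length 2 at offset 3.
next_char = character at position 4 + 2 = 6 -> 'c'

Best match: offset=3, length=2 (matching 'ac' starting at position 1)
LZ77 triple: (3, 2, 'c')


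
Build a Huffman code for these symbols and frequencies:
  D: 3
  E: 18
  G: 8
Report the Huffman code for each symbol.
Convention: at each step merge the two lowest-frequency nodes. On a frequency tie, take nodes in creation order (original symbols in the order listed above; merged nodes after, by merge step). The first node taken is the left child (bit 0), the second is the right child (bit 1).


Huffman tree construction:
Step 1: Merge D(3) + G(8) = 11
Step 2: Merge (D+G)(11) + E(18) = 29
Read each symbol's code off the tree from the root (left child = 0, right child = 1).

Codes:
  D: 00 (length 2)
  E: 1 (length 1)
  G: 01 (length 2)
Average code length: 40/29 = 1.3793 bits/symbol


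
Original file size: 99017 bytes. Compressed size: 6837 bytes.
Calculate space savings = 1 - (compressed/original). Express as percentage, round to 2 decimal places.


ratio = compressed/original = 6837/99017 = 0.069049
savings = 1 - ratio = 1 - 0.069049 = 0.930951
as a percentage: 0.930951 * 100 = 93.1%

Space savings = 1 - 6837/99017 = 93.1%


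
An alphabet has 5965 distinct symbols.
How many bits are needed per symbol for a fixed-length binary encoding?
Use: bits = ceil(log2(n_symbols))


log2(5965) = 12.5423
Bracket: 2^12 = 4096 < 5965 <= 2^13 = 8192
So ceil(log2(5965)) = 13

bits = ceil(log2(5965)) = ceil(12.5423) = 13 bits


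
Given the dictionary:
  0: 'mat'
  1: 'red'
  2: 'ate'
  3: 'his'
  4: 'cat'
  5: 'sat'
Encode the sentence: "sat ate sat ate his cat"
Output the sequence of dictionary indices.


Look up each word in the dictionary:
  'sat' -> 5
  'ate' -> 2
  'sat' -> 5
  'ate' -> 2
  'his' -> 3
  'cat' -> 4

Encoded: [5, 2, 5, 2, 3, 4]


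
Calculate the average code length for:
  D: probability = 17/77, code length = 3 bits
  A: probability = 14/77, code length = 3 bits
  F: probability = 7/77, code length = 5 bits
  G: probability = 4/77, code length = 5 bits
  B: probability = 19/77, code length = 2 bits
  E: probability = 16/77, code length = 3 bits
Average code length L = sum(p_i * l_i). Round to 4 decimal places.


Weighted contributions p_i * l_i:
  D: (17/77) * 3 = 51/77
  A: (14/77) * 3 = 42/77
  F: (7/77) * 5 = 35/77
  G: (4/77) * 5 = 20/77
  B: (19/77) * 2 = 38/77
  E: (16/77) * 3 = 48/77
Sum = (51 + 42 + 35 + 20 + 38 + 48)/77 = 234/77

L = 234/77 = 3.0390 bits/symbol


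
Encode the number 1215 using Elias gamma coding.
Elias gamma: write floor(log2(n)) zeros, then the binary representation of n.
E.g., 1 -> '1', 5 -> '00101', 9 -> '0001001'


num_bits = floor(log2(1215)) + 1 = 11
leading_zeros = num_bits - 1 = 10
binary(1215) = 10010111111

Elias gamma(1215) = '0000000000' + '10010111111' = 000000000010010111111 (21 bits)


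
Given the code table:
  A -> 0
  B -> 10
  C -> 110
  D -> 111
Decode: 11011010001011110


Decoding:
110 -> C
110 -> C
10 -> B
0 -> A
0 -> A
10 -> B
111 -> D
10 -> B


Result: CCBAABDB


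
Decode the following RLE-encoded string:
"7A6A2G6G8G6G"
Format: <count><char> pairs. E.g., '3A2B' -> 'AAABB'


Expanding each <count><char> pair:
  7A -> 'AAAAAAA'
  6A -> 'AAAAAA'
  2G -> 'GG'
  6G -> 'GGGGGG'
  8G -> 'GGGGGGGG'
  6G -> 'GGGGGG'

Decoded = AAAAAAAAAAAAAGGGGGGGGGGGGGGGGGGGGGG


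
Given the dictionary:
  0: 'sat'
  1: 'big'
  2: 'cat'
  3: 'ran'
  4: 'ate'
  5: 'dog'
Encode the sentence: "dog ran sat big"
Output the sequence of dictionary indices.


Look up each word in the dictionary:
  'dog' -> 5
  'ran' -> 3
  'sat' -> 0
  'big' -> 1

Encoded: [5, 3, 0, 1]


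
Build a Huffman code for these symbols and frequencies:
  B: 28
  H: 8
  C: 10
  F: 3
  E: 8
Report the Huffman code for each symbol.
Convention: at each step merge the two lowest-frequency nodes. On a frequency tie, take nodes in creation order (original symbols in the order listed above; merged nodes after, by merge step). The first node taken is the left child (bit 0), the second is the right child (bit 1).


Huffman tree construction:
Step 1: Merge F(3) + H(8) = 11
Step 2: Merge E(8) + C(10) = 18
Step 3: Merge (F+H)(11) + (E+C)(18) = 29
Step 4: Merge B(28) + ((F+H)+(E+C))(29) = 57
Read each symbol's code off the tree from the root (left child = 0, right child = 1).

Codes:
  B: 0 (length 1)
  H: 101 (length 3)
  C: 111 (length 3)
  F: 100 (length 3)
  E: 110 (length 3)
Average code length: 115/57 = 2.0175 bits/symbol


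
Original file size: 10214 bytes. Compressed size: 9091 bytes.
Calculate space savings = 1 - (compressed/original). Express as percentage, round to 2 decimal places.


ratio = compressed/original = 9091/10214 = 0.890053
savings = 1 - ratio = 1 - 0.890053 = 0.109947
as a percentage: 0.109947 * 100 = 10.99%

Space savings = 1 - 9091/10214 = 10.99%


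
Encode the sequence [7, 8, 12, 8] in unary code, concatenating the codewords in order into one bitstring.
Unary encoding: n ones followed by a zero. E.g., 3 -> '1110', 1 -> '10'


Encode each number as n ones followed by a terminating 0:
  7 -> 11111110 (8 bits)
  8 -> 111111110 (9 bits)
  12 -> 1111111111110 (13 bits)
  8 -> 111111110 (9 bits)
Total length = 8 + 9 + 13 + 9 = 39 bits.

Unary([7, 8, 12, 8]) = 111111101111111101111111111110111111110 (39 bits)


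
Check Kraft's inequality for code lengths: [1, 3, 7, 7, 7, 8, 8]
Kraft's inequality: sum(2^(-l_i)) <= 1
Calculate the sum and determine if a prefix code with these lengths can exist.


Sum = 2^(-1) + 2^(-3) + 2^(-7) + 2^(-7) + 2^(-7) + 2^(-8) + 2^(-8)
    = 0.5 + 0.125 + 0.0078125 + 0.0078125 + 0.0078125 + 0.00390625 + 0.00390625
    = 168/256 = 0.65625
Since 0.65625 <= 1, Kraft's inequality IS satisfied.
A prefix code with these lengths CAN exist.

Kraft sum = 0.65625. Satisfied.


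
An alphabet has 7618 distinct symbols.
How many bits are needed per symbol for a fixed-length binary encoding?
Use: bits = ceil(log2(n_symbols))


log2(7618) = 12.8952
Bracket: 2^12 = 4096 < 7618 <= 2^13 = 8192
So ceil(log2(7618)) = 13

bits = ceil(log2(7618)) = ceil(12.8952) = 13 bits


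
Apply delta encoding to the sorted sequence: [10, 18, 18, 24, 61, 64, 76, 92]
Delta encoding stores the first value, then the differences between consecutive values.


First value: 10
Deltas:
  18 - 10 = 8
  18 - 18 = 0
  24 - 18 = 6
  61 - 24 = 37
  64 - 61 = 3
  76 - 64 = 12
  92 - 76 = 16


Delta encoded: [10, 8, 0, 6, 37, 3, 12, 16]


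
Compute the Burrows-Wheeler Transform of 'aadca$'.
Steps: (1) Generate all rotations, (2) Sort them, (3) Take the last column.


Rotations (sorted):
  0: $aadca -> last char: a
  1: a$aadc -> last char: c
  2: aadca$ -> last char: $
  3: adca$a -> last char: a
  4: ca$aad -> last char: d
  5: dca$aa -> last char: a


BWT = ac$ada


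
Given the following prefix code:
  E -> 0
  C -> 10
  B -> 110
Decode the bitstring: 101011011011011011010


Decoding step by step:
Bits 10 -> C
Bits 10 -> C
Bits 110 -> B
Bits 110 -> B
Bits 110 -> B
Bits 110 -> B
Bits 110 -> B
Bits 10 -> C


Decoded message: CCBBBBBC


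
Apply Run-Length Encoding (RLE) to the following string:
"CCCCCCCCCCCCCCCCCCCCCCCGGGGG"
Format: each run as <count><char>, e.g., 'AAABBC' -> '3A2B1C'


Scanning runs left to right:
  i=0: run of 'C' x 23 -> '23C'
  i=23: run of 'G' x 5 -> '5G'

RLE = 23C5G


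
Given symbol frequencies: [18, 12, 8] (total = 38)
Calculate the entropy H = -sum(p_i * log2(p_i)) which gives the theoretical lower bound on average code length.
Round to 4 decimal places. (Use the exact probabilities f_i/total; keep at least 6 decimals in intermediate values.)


Per-symbol terms -p_i * log2(p_i) with p_i = f_i/38:
  p = 18/38 = 0.473684: log2(p) = -1.078003, -p*log2(p) = 0.510633
  p = 12/38 = 0.315789: log2(p) = -1.662965, -p*log2(p) = 0.525147
  p = 8/38 = 0.210526: log2(p) = -2.247928, -p*log2(p) = 0.473248
H = 0.510633 + 0.525147 + 0.473248 = 1.509028

H = 1.509 bits/symbol


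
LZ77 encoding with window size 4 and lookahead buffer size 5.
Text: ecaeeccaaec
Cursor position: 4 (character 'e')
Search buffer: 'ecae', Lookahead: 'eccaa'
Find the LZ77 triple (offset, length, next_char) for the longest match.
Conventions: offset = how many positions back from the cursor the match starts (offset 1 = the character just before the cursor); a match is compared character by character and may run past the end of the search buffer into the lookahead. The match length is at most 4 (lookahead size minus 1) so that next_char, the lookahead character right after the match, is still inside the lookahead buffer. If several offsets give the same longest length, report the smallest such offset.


Try each offset into the search buffer:
  offset=1 (pos 3, char 'e'): match length 1
  offset=2 (pos 2, char 'a'): match length 0
  offset=3 (pos 1, char 'c'): match length 0
  offset=4 (pos 0, char 'e'): match length 2
Longest match has length 2 at offset 4.
next_char = character at position 4 + 2 = 6 -> 'c'

Best match: offset=4, length=2 (matching 'ec' starting at position 0)
LZ77 triple: (4, 2, 'c')


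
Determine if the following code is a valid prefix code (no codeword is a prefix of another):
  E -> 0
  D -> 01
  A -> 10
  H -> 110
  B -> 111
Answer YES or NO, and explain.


Checking each pair (does one codeword prefix another?):
  E='0' vs D='01': prefix -- VIOLATION

NO -- this is NOT a valid prefix code. E (0) is a prefix of D (01).


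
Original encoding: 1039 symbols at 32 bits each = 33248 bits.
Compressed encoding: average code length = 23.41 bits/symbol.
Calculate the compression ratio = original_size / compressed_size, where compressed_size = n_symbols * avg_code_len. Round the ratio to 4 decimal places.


original_size = n_symbols * orig_bits = 1039 * 32 = 33248 bits
compressed_size = n_symbols * avg_code_len = 1039 * 23.41 = 24322.99 bits
ratio = original_size / compressed_size = 33248 / 24322.99 = 1.3669

Compression ratio = 1.3669


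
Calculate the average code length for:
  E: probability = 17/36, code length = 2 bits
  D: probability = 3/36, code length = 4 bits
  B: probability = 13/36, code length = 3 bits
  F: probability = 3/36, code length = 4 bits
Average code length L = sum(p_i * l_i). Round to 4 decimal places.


Weighted contributions p_i * l_i:
  E: (17/36) * 2 = 34/36
  D: (3/36) * 4 = 12/36
  B: (13/36) * 3 = 39/36
  F: (3/36) * 4 = 12/36
Sum = (34 + 12 + 39 + 12)/36 = 97/36

L = 97/36 = 2.6944 bits/symbol


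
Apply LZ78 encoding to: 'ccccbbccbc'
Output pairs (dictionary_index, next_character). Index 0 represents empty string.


LZ78 encoding steps:
Dictionary: {0: ''}
Step 1: w='' (idx 0), next='c' -> output (0, 'c'), add 'c' as idx 1
Step 2: w='c' (idx 1), next='c' -> output (1, 'c'), add 'cc' as idx 2
Step 3: w='c' (idx 1), next='b' -> output (1, 'b'), add 'cb' as idx 3
Step 4: w='' (idx 0), next='b' -> output (0, 'b'), add 'b' as idx 4
Step 5: w='cc' (idx 2), next='b' -> output (2, 'b'), add 'ccb' as idx 5
Step 6: w='c' (idx 1), end of input -> output (1, '')


Encoded: [(0, 'c'), (1, 'c'), (1, 'b'), (0, 'b'), (2, 'b'), (1, '')]


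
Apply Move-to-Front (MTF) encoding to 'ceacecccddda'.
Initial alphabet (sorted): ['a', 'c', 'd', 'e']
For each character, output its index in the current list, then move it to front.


MTF encoding:
'c': index 1 in ['a', 'c', 'd', 'e'] -> ['c', 'a', 'd', 'e']
'e': index 3 in ['c', 'a', 'd', 'e'] -> ['e', 'c', 'a', 'd']
'a': index 2 in ['e', 'c', 'a', 'd'] -> ['a', 'e', 'c', 'd']
'c': index 2 in ['a', 'e', 'c', 'd'] -> ['c', 'a', 'e', 'd']
'e': index 2 in ['c', 'a', 'e', 'd'] -> ['e', 'c', 'a', 'd']
'c': index 1 in ['e', 'c', 'a', 'd'] -> ['c', 'e', 'a', 'd']
'c': index 0 in ['c', 'e', 'a', 'd'] -> ['c', 'e', 'a', 'd']
'c': index 0 in ['c', 'e', 'a', 'd'] -> ['c', 'e', 'a', 'd']
'd': index 3 in ['c', 'e', 'a', 'd'] -> ['d', 'c', 'e', 'a']
'd': index 0 in ['d', 'c', 'e', 'a'] -> ['d', 'c', 'e', 'a']
'd': index 0 in ['d', 'c', 'e', 'a'] -> ['d', 'c', 'e', 'a']
'a': index 3 in ['d', 'c', 'e', 'a'] -> ['a', 'd', 'c', 'e']


Output: [1, 3, 2, 2, 2, 1, 0, 0, 3, 0, 0, 3]


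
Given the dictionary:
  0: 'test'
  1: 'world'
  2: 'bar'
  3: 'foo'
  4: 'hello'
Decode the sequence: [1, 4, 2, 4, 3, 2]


Look up each index in the dictionary:
  1 -> 'world'
  4 -> 'hello'
  2 -> 'bar'
  4 -> 'hello'
  3 -> 'foo'
  2 -> 'bar'

Decoded: "world hello bar hello foo bar"


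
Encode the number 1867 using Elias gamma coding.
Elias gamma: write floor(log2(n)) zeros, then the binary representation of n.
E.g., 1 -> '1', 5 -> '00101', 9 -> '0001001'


num_bits = floor(log2(1867)) + 1 = 11
leading_zeros = num_bits - 1 = 10
binary(1867) = 11101001011

Elias gamma(1867) = '0000000000' + '11101001011' = 000000000011101001011 (21 bits)


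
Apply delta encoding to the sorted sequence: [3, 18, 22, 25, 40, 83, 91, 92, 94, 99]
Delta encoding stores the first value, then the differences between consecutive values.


First value: 3
Deltas:
  18 - 3 = 15
  22 - 18 = 4
  25 - 22 = 3
  40 - 25 = 15
  83 - 40 = 43
  91 - 83 = 8
  92 - 91 = 1
  94 - 92 = 2
  99 - 94 = 5


Delta encoded: [3, 15, 4, 3, 15, 43, 8, 1, 2, 5]


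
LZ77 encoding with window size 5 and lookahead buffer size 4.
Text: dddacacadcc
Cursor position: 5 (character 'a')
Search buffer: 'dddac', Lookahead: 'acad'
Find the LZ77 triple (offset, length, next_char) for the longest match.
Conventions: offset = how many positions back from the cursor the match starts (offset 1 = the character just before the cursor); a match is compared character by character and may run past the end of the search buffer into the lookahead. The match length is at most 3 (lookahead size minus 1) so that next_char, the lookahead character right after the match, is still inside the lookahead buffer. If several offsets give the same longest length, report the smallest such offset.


Try each offset into the search buffer:
  offset=1 (pos 4, char 'c'): match length 0
  offset=2 (pos 3, char 'a'): match length 3
  offset=3 (pos 2, char 'd'): match length 0
  offset=4 (pos 1, char 'd'): match length 0
  offset=5 (pos 0, char 'd'): match length 0
Longest match has length 3 at offset 2.
next_char = character at position 5 + 3 = 8 -> 'd'

Best match: offset=2, length=3 (matching 'aca' starting at position 3)
LZ77 triple: (2, 3, 'd')


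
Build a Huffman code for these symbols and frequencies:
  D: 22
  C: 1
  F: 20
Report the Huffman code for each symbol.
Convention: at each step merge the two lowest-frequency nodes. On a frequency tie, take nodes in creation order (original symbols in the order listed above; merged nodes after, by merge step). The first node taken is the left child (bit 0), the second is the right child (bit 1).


Huffman tree construction:
Step 1: Merge C(1) + F(20) = 21
Step 2: Merge (C+F)(21) + D(22) = 43
Read each symbol's code off the tree from the root (left child = 0, right child = 1).

Codes:
  D: 1 (length 1)
  C: 00 (length 2)
  F: 01 (length 2)
Average code length: 64/43 = 1.4884 bits/symbol


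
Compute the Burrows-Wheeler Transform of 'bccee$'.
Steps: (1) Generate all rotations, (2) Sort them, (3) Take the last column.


Rotations (sorted):
  0: $bccee -> last char: e
  1: bccee$ -> last char: $
  2: ccee$b -> last char: b
  3: cee$bc -> last char: c
  4: e$bcce -> last char: e
  5: ee$bcc -> last char: c


BWT = e$bcec


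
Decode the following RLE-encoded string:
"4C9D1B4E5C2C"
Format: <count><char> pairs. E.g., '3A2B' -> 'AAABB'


Expanding each <count><char> pair:
  4C -> 'CCCC'
  9D -> 'DDDDDDDDD'
  1B -> 'B'
  4E -> 'EEEE'
  5C -> 'CCCCC'
  2C -> 'CC'

Decoded = CCCCDDDDDDDDDBEEEECCCCCCC


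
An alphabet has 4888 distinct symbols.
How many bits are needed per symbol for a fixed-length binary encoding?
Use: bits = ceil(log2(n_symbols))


log2(4888) = 12.255
Bracket: 2^12 = 4096 < 4888 <= 2^13 = 8192
So ceil(log2(4888)) = 13

bits = ceil(log2(4888)) = ceil(12.255) = 13 bits


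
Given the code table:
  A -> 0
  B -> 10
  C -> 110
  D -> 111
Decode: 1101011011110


Decoding:
110 -> C
10 -> B
110 -> C
111 -> D
10 -> B


Result: CBCDB


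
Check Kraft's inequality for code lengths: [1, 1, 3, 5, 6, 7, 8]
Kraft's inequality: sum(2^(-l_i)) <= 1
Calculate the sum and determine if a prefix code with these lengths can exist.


Sum = 2^(-1) + 2^(-1) + 2^(-3) + 2^(-5) + 2^(-6) + 2^(-7) + 2^(-8)
    = 0.5 + 0.5 + 0.125 + 0.03125 + 0.015625 + 0.0078125 + 0.00390625
    = 303/256 = 1.18359375
Since 1.18359375 > 1, Kraft's inequality is NOT satisfied.
A prefix code with these lengths CANNOT exist.

Kraft sum = 1.18359375. Not satisfied.


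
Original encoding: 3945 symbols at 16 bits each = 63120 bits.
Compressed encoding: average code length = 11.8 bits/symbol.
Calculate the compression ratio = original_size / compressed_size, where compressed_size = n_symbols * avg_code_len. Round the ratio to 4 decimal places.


original_size = n_symbols * orig_bits = 3945 * 16 = 63120 bits
compressed_size = n_symbols * avg_code_len = 3945 * 11.8 = 46551.0 bits
ratio = original_size / compressed_size = 63120 / 46551.0 = 1.3559

Compression ratio = 1.3559


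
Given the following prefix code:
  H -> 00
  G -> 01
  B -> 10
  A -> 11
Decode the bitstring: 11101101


Decoding step by step:
Bits 11 -> A
Bits 10 -> B
Bits 11 -> A
Bits 01 -> G


Decoded message: ABAG


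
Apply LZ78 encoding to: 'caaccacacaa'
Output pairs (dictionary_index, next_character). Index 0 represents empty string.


LZ78 encoding steps:
Dictionary: {0: ''}
Step 1: w='' (idx 0), next='c' -> output (0, 'c'), add 'c' as idx 1
Step 2: w='' (idx 0), next='a' -> output (0, 'a'), add 'a' as idx 2
Step 3: w='a' (idx 2), next='c' -> output (2, 'c'), add 'ac' as idx 3
Step 4: w='c' (idx 1), next='a' -> output (1, 'a'), add 'ca' as idx 4
Step 5: w='ca' (idx 4), next='c' -> output (4, 'c'), add 'cac' as idx 5
Step 6: w='a' (idx 2), next='a' -> output (2, 'a'), add 'aa' as idx 6


Encoded: [(0, 'c'), (0, 'a'), (2, 'c'), (1, 'a'), (4, 'c'), (2, 'a')]


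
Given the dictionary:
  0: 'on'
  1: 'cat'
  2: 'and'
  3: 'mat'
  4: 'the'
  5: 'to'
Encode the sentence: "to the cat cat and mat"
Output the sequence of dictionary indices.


Look up each word in the dictionary:
  'to' -> 5
  'the' -> 4
  'cat' -> 1
  'cat' -> 1
  'and' -> 2
  'mat' -> 3

Encoded: [5, 4, 1, 1, 2, 3]


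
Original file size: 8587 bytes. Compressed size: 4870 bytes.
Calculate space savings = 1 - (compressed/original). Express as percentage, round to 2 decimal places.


ratio = compressed/original = 4870/8587 = 0.567136
savings = 1 - ratio = 1 - 0.567136 = 0.432864
as a percentage: 0.432864 * 100 = 43.29%

Space savings = 1 - 4870/8587 = 43.29%


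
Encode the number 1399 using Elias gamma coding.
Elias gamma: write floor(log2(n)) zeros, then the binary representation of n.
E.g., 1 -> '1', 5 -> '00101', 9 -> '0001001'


num_bits = floor(log2(1399)) + 1 = 11
leading_zeros = num_bits - 1 = 10
binary(1399) = 10101110111

Elias gamma(1399) = '0000000000' + '10101110111' = 000000000010101110111 (21 bits)


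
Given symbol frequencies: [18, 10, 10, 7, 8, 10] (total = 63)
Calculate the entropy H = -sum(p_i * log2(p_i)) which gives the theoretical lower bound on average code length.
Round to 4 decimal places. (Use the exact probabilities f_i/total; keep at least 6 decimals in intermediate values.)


Per-symbol terms -p_i * log2(p_i) with p_i = f_i/63:
  p = 18/63 = 0.285714: log2(p) = -1.807355, -p*log2(p) = 0.516387
  p = 10/63 = 0.158730: log2(p) = -2.655352, -p*log2(p) = 0.421484
  p = 10/63 = 0.158730: log2(p) = -2.655352, -p*log2(p) = 0.421484
  p = 7/63 = 0.111111: log2(p) = -3.169925, -p*log2(p) = 0.352214
  p = 8/63 = 0.126984: log2(p) = -2.977280, -p*log2(p) = 0.378067
  p = 10/63 = 0.158730: log2(p) = -2.655352, -p*log2(p) = 0.421484
H = 0.516387 + 0.421484 + 0.421484 + 0.352214 + 0.378067 + 0.421484 = 2.511120

H = 2.5111 bits/symbol


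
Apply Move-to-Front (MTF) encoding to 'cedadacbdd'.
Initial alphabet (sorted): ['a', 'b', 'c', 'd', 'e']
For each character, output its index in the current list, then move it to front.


MTF encoding:
'c': index 2 in ['a', 'b', 'c', 'd', 'e'] -> ['c', 'a', 'b', 'd', 'e']
'e': index 4 in ['c', 'a', 'b', 'd', 'e'] -> ['e', 'c', 'a', 'b', 'd']
'd': index 4 in ['e', 'c', 'a', 'b', 'd'] -> ['d', 'e', 'c', 'a', 'b']
'a': index 3 in ['d', 'e', 'c', 'a', 'b'] -> ['a', 'd', 'e', 'c', 'b']
'd': index 1 in ['a', 'd', 'e', 'c', 'b'] -> ['d', 'a', 'e', 'c', 'b']
'a': index 1 in ['d', 'a', 'e', 'c', 'b'] -> ['a', 'd', 'e', 'c', 'b']
'c': index 3 in ['a', 'd', 'e', 'c', 'b'] -> ['c', 'a', 'd', 'e', 'b']
'b': index 4 in ['c', 'a', 'd', 'e', 'b'] -> ['b', 'c', 'a', 'd', 'e']
'd': index 3 in ['b', 'c', 'a', 'd', 'e'] -> ['d', 'b', 'c', 'a', 'e']
'd': index 0 in ['d', 'b', 'c', 'a', 'e'] -> ['d', 'b', 'c', 'a', 'e']


Output: [2, 4, 4, 3, 1, 1, 3, 4, 3, 0]


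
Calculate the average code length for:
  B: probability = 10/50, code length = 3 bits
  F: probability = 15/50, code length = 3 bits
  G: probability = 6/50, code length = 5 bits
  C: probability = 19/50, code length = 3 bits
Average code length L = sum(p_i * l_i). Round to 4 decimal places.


Weighted contributions p_i * l_i:
  B: (10/50) * 3 = 30/50
  F: (15/50) * 3 = 45/50
  G: (6/50) * 5 = 30/50
  C: (19/50) * 3 = 57/50
Sum = (30 + 45 + 30 + 57)/50 = 162/50

L = 162/50 = 3.2400 bits/symbol


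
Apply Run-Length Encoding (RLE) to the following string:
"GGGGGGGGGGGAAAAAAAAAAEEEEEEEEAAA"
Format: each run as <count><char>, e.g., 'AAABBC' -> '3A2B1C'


Scanning runs left to right:
  i=0: run of 'G' x 11 -> '11G'
  i=11: run of 'A' x 10 -> '10A'
  i=21: run of 'E' x 8 -> '8E'
  i=29: run of 'A' x 3 -> '3A'

RLE = 11G10A8E3A


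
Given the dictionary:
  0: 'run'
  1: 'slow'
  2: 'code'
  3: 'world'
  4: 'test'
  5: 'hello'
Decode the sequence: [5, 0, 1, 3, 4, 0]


Look up each index in the dictionary:
  5 -> 'hello'
  0 -> 'run'
  1 -> 'slow'
  3 -> 'world'
  4 -> 'test'
  0 -> 'run'

Decoded: "hello run slow world test run"


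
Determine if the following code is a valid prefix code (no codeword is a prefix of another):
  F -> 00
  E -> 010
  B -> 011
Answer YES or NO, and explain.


Checking each pair (does one codeword prefix another?):
  F='00' vs E='010': no prefix
  F='00' vs B='011': no prefix
  E='010' vs F='00': no prefix
  E='010' vs B='011': no prefix
  B='011' vs F='00': no prefix
  B='011' vs E='010': no prefix
No violation found over all pairs.

YES -- this is a valid prefix code. No codeword is a prefix of any other codeword.


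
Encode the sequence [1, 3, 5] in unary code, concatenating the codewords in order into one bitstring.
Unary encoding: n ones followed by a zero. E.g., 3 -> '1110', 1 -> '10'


Encode each number as n ones followed by a terminating 0:
  1 -> 10 (2 bits)
  3 -> 1110 (4 bits)
  5 -> 111110 (6 bits)
Total length = 2 + 4 + 6 = 12 bits.

Unary([1, 3, 5]) = 101110111110 (12 bits)


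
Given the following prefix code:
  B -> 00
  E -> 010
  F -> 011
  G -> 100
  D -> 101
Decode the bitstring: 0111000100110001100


Decoding step by step:
Bits 011 -> F
Bits 100 -> G
Bits 010 -> E
Bits 011 -> F
Bits 00 -> B
Bits 011 -> F
Bits 00 -> B


Decoded message: FGEFBFB


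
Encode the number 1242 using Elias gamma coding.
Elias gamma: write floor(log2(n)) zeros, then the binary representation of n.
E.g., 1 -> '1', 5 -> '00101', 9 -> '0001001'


num_bits = floor(log2(1242)) + 1 = 11
leading_zeros = num_bits - 1 = 10
binary(1242) = 10011011010

Elias gamma(1242) = '0000000000' + '10011011010' = 000000000010011011010 (21 bits)


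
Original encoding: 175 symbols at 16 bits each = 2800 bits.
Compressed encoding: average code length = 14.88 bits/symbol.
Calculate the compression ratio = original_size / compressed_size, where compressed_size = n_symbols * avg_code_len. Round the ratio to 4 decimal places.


original_size = n_symbols * orig_bits = 175 * 16 = 2800 bits
compressed_size = n_symbols * avg_code_len = 175 * 14.88 = 2604.0 bits
ratio = original_size / compressed_size = 2800 / 2604.0 = 1.0753

Compression ratio = 1.0753


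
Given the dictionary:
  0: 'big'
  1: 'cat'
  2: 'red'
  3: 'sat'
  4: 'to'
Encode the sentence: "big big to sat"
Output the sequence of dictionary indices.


Look up each word in the dictionary:
  'big' -> 0
  'big' -> 0
  'to' -> 4
  'sat' -> 3

Encoded: [0, 0, 4, 3]


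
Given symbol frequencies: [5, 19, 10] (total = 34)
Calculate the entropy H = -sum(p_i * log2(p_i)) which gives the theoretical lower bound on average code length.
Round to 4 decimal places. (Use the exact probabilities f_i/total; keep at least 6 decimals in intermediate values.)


Per-symbol terms -p_i * log2(p_i) with p_i = f_i/34:
  p = 5/34 = 0.147059: log2(p) = -2.765535, -p*log2(p) = 0.406696
  p = 19/34 = 0.558824: log2(p) = -0.839535, -p*log2(p) = 0.469152
  p = 10/34 = 0.294118: log2(p) = -1.765535, -p*log2(p) = 0.519275
H = 0.406696 + 0.469152 + 0.519275 = 1.395123

H = 1.3951 bits/symbol
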